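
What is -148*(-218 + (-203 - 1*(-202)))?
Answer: 32412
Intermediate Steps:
-148*(-218 + (-203 - 1*(-202))) = -148*(-218 + (-203 + 202)) = -148*(-218 - 1) = -148*(-219) = 32412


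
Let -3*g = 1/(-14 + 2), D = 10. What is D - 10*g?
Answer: 175/18 ≈ 9.7222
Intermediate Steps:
g = 1/36 (g = -1/(3*(-14 + 2)) = -1/3/(-12) = -1/3*(-1/12) = 1/36 ≈ 0.027778)
D - 10*g = 10 - 10*1/36 = 10 - 5/18 = 175/18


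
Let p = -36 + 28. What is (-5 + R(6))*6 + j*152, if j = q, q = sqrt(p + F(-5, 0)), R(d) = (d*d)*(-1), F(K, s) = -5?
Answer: -246 + 152*I*sqrt(13) ≈ -246.0 + 548.04*I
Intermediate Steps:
p = -8
R(d) = -d**2 (R(d) = d**2*(-1) = -d**2)
q = I*sqrt(13) (q = sqrt(-8 - 5) = sqrt(-13) = I*sqrt(13) ≈ 3.6056*I)
j = I*sqrt(13) ≈ 3.6056*I
(-5 + R(6))*6 + j*152 = (-5 - 1*6**2)*6 + (I*sqrt(13))*152 = (-5 - 1*36)*6 + 152*I*sqrt(13) = (-5 - 36)*6 + 152*I*sqrt(13) = -41*6 + 152*I*sqrt(13) = -246 + 152*I*sqrt(13)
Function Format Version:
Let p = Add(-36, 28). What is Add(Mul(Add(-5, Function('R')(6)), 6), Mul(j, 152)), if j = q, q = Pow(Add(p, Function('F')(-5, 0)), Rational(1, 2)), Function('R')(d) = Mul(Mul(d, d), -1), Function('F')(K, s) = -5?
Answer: Add(-246, Mul(152, I, Pow(13, Rational(1, 2)))) ≈ Add(-246.00, Mul(548.04, I))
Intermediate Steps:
p = -8
Function('R')(d) = Mul(-1, Pow(d, 2)) (Function('R')(d) = Mul(Pow(d, 2), -1) = Mul(-1, Pow(d, 2)))
q = Mul(I, Pow(13, Rational(1, 2))) (q = Pow(Add(-8, -5), Rational(1, 2)) = Pow(-13, Rational(1, 2)) = Mul(I, Pow(13, Rational(1, 2))) ≈ Mul(3.6056, I))
j = Mul(I, Pow(13, Rational(1, 2))) ≈ Mul(3.6056, I)
Add(Mul(Add(-5, Function('R')(6)), 6), Mul(j, 152)) = Add(Mul(Add(-5, Mul(-1, Pow(6, 2))), 6), Mul(Mul(I, Pow(13, Rational(1, 2))), 152)) = Add(Mul(Add(-5, Mul(-1, 36)), 6), Mul(152, I, Pow(13, Rational(1, 2)))) = Add(Mul(Add(-5, -36), 6), Mul(152, I, Pow(13, Rational(1, 2)))) = Add(Mul(-41, 6), Mul(152, I, Pow(13, Rational(1, 2)))) = Add(-246, Mul(152, I, Pow(13, Rational(1, 2))))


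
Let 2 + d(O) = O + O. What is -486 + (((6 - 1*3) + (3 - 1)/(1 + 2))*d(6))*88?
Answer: 8222/3 ≈ 2740.7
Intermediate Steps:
d(O) = -2 + 2*O (d(O) = -2 + (O + O) = -2 + 2*O)
-486 + (((6 - 1*3) + (3 - 1)/(1 + 2))*d(6))*88 = -486 + (((6 - 1*3) + (3 - 1)/(1 + 2))*(-2 + 2*6))*88 = -486 + (((6 - 3) + 2/3)*(-2 + 12))*88 = -486 + ((3 + 2*(1/3))*10)*88 = -486 + ((3 + 2/3)*10)*88 = -486 + ((11/3)*10)*88 = -486 + (110/3)*88 = -486 + 9680/3 = 8222/3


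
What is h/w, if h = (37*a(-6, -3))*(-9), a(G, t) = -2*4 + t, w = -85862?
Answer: -3663/85862 ≈ -0.042661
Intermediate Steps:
a(G, t) = -8 + t
h = 3663 (h = (37*(-8 - 3))*(-9) = (37*(-11))*(-9) = -407*(-9) = 3663)
h/w = 3663/(-85862) = 3663*(-1/85862) = -3663/85862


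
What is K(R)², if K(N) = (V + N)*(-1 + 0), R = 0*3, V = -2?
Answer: 4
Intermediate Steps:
R = 0
K(N) = 2 - N (K(N) = (-2 + N)*(-1 + 0) = (-2 + N)*(-1) = 2 - N)
K(R)² = (2 - 1*0)² = (2 + 0)² = 2² = 4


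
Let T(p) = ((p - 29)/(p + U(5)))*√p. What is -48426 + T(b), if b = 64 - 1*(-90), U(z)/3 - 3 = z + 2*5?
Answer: -48426 + 125*√154/208 ≈ -48419.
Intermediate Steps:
U(z) = 39 + 3*z (U(z) = 9 + 3*(z + 2*5) = 9 + 3*(z + 10) = 9 + 3*(10 + z) = 9 + (30 + 3*z) = 39 + 3*z)
b = 154 (b = 64 + 90 = 154)
T(p) = √p*(-29 + p)/(54 + p) (T(p) = ((p - 29)/(p + (39 + 3*5)))*√p = ((-29 + p)/(p + (39 + 15)))*√p = ((-29 + p)/(p + 54))*√p = ((-29 + p)/(54 + p))*√p = √p*(-29 + p)/(54 + p))
-48426 + T(b) = -48426 + √154*(-29 + 154)/(54 + 154) = -48426 + √154*125/208 = -48426 + √154*(1/208)*125 = -48426 + 125*√154/208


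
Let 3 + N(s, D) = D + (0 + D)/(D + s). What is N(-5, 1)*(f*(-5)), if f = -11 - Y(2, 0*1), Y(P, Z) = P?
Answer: -585/4 ≈ -146.25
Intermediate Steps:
N(s, D) = -3 + D + D/(D + s) (N(s, D) = -3 + (D + (0 + D)/(D + s)) = -3 + (D + D/(D + s)) = -3 + D + D/(D + s))
f = -13 (f = -11 - 1*2 = -11 - 2 = -13)
N(-5, 1)*(f*(-5)) = ((1² - 3*(-5) - 2*1 + 1*(-5))/(1 - 5))*(-13*(-5)) = ((1 + 15 - 2 - 5)/(-4))*65 = -¼*9*65 = -9/4*65 = -585/4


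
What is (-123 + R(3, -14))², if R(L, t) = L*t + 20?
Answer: 21025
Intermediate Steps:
R(L, t) = 20 + L*t
(-123 + R(3, -14))² = (-123 + (20 + 3*(-14)))² = (-123 + (20 - 42))² = (-123 - 22)² = (-145)² = 21025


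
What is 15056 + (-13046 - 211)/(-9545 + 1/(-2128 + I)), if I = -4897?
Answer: 1009652523481/67053626 ≈ 15057.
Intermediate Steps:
15056 + (-13046 - 211)/(-9545 + 1/(-2128 + I)) = 15056 + (-13046 - 211)/(-9545 + 1/(-2128 - 4897)) = 15056 - 13257/(-9545 + 1/(-7025)) = 15056 - 13257/(-9545 - 1/7025) = 15056 - 13257/(-67053626/7025) = 15056 - 13257*(-7025/67053626) = 15056 + 93130425/67053626 = 1009652523481/67053626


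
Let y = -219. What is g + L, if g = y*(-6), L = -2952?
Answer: -1638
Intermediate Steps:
g = 1314 (g = -219*(-6) = 1314)
g + L = 1314 - 2952 = -1638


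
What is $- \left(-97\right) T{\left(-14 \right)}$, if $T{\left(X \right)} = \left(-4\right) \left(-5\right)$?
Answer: $1940$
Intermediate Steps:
$T{\left(X \right)} = 20$
$- \left(-97\right) T{\left(-14 \right)} = - \left(-97\right) 20 = \left(-1\right) \left(-1940\right) = 1940$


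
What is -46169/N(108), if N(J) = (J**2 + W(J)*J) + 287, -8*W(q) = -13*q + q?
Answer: -46169/29447 ≈ -1.5679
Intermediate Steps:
W(q) = 3*q/2 (W(q) = -(-13*q + q)/8 = -(-3)*q/2 = 3*q/2)
N(J) = 287 + 5*J**2/2 (N(J) = (J**2 + (3*J/2)*J) + 287 = (J**2 + 3*J**2/2) + 287 = 5*J**2/2 + 287 = 287 + 5*J**2/2)
-46169/N(108) = -46169/(287 + (5/2)*108**2) = -46169/(287 + (5/2)*11664) = -46169/(287 + 29160) = -46169/29447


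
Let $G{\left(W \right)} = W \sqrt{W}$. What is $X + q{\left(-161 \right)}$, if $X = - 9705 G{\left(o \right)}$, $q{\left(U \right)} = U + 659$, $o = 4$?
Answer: $-77142$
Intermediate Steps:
$G{\left(W \right)} = W^{\frac{3}{2}}$
$q{\left(U \right)} = 659 + U$
$X = -77640$ ($X = - 9705 \cdot 4^{\frac{3}{2}} = \left(-9705\right) 8 = -77640$)
$X + q{\left(-161 \right)} = -77640 + \left(659 - 161\right) = -77640 + 498 = -77142$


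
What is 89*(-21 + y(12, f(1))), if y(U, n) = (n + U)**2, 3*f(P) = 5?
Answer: 132788/9 ≈ 14754.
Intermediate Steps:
f(P) = 5/3 (f(P) = (1/3)*5 = 5/3)
y(U, n) = (U + n)**2
89*(-21 + y(12, f(1))) = 89*(-21 + (12 + 5/3)**2) = 89*(-21 + (41/3)**2) = 89*(-21 + 1681/9) = 89*(1492/9) = 132788/9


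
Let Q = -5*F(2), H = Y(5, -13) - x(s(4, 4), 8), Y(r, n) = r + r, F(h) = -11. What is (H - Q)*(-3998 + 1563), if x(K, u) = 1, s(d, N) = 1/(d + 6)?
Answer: 112010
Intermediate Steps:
s(d, N) = 1/(6 + d)
Y(r, n) = 2*r
H = 9 (H = 2*5 - 1*1 = 10 - 1 = 9)
Q = 55 (Q = -5*(-11) = 55)
(H - Q)*(-3998 + 1563) = (9 - 1*55)*(-3998 + 1563) = (9 - 55)*(-2435) = -46*(-2435) = 112010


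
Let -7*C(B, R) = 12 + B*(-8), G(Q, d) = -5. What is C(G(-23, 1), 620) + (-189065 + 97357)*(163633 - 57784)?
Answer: -67950400696/7 ≈ -9.7072e+9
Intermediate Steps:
C(B, R) = -12/7 + 8*B/7 (C(B, R) = -(12 + B*(-8))/7 = -(12 - 8*B)/7 = -12/7 + 8*B/7)
C(G(-23, 1), 620) + (-189065 + 97357)*(163633 - 57784) = (-12/7 + (8/7)*(-5)) + (-189065 + 97357)*(163633 - 57784) = (-12/7 - 40/7) - 91708*105849 = -52/7 - 9707200092 = -67950400696/7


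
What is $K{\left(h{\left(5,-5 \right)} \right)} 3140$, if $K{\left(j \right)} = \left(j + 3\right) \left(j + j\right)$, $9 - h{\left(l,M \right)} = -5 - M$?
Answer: $678240$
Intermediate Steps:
$h{\left(l,M \right)} = 14 + M$ ($h{\left(l,M \right)} = 9 - \left(-5 - M\right) = 9 + \left(5 + M\right) = 14 + M$)
$K{\left(j \right)} = 2 j \left(3 + j\right)$ ($K{\left(j \right)} = \left(3 + j\right) 2 j = 2 j \left(3 + j\right)$)
$K{\left(h{\left(5,-5 \right)} \right)} 3140 = 2 \left(14 - 5\right) \left(3 + \left(14 - 5\right)\right) 3140 = 2 \cdot 9 \left(3 + 9\right) 3140 = 2 \cdot 9 \cdot 12 \cdot 3140 = 216 \cdot 3140 = 678240$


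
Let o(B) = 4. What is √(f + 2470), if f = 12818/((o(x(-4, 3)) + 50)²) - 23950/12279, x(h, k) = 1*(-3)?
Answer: √120780742346162/221022 ≈ 49.724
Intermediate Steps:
x(h, k) = -3
f = 14592337/5967594 (f = 12818/((4 + 50)²) - 23950/12279 = 12818/(54²) - 23950*1/12279 = 12818/2916 - 23950/12279 = 12818*(1/2916) - 23950/12279 = 6409/1458 - 23950/12279 = 14592337/5967594 ≈ 2.4453)
√(f + 2470) = √(14592337/5967594 + 2470) = √(14754549517/5967594) = √120780742346162/221022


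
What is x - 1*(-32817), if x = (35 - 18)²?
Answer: 33106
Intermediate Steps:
x = 289 (x = 17² = 289)
x - 1*(-32817) = 289 - 1*(-32817) = 289 + 32817 = 33106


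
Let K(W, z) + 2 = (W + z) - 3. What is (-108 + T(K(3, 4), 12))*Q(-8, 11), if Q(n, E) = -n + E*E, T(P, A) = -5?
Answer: -14577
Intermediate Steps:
K(W, z) = -5 + W + z (K(W, z) = -2 + ((W + z) - 3) = -2 + (-3 + W + z) = -5 + W + z)
Q(n, E) = E² - n (Q(n, E) = -n + E² = E² - n)
(-108 + T(K(3, 4), 12))*Q(-8, 11) = (-108 - 5)*(11² - 1*(-8)) = -113*(121 + 8) = -113*129 = -14577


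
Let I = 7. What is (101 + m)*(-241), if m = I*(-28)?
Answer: 22895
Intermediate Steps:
m = -196 (m = 7*(-28) = -196)
(101 + m)*(-241) = (101 - 196)*(-241) = -95*(-241) = 22895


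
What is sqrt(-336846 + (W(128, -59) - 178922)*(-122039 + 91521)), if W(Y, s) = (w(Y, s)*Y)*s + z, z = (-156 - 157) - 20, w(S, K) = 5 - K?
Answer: 2*sqrt(5055092787) ≈ 1.4220e+5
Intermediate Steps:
z = -333 (z = -313 - 20 = -333)
W(Y, s) = -333 + Y*s*(5 - s) (W(Y, s) = ((5 - s)*Y)*s - 333 = (Y*(5 - s))*s - 333 = Y*s*(5 - s) - 333 = -333 + Y*s*(5 - s))
sqrt(-336846 + (W(128, -59) - 178922)*(-122039 + 91521)) = sqrt(-336846 + ((-333 - 1*128*(-59)*(-5 - 59)) - 178922)*(-122039 + 91521)) = sqrt(-336846 + ((-333 - 1*128*(-59)*(-64)) - 178922)*(-30518)) = sqrt(-336846 + ((-333 - 483328) - 178922)*(-30518)) = sqrt(-336846 + (-483661 - 178922)*(-30518)) = sqrt(-336846 - 662583*(-30518)) = sqrt(-336846 + 20220707994) = sqrt(20220371148) = 2*sqrt(5055092787)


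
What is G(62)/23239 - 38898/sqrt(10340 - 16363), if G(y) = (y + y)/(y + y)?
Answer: 1/23239 + 38898*I*sqrt(6023)/6023 ≈ 4.3031e-5 + 501.21*I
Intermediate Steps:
G(y) = 1 (G(y) = (2*y)/((2*y)) = (2*y)*(1/(2*y)) = 1)
G(62)/23239 - 38898/sqrt(10340 - 16363) = 1/23239 - 38898/sqrt(10340 - 16363) = 1*(1/23239) - 38898*(-I*sqrt(6023)/6023) = 1/23239 - 38898*(-I*sqrt(6023)/6023) = 1/23239 - (-38898)*I*sqrt(6023)/6023 = 1/23239 + 38898*I*sqrt(6023)/6023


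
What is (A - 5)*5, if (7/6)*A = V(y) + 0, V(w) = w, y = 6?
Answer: 5/7 ≈ 0.71429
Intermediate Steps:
A = 36/7 (A = 6*(6 + 0)/7 = (6/7)*6 = 36/7 ≈ 5.1429)
(A - 5)*5 = (36/7 - 5)*5 = (1/7)*5 = 5/7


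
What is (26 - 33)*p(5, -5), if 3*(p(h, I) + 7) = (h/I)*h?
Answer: 182/3 ≈ 60.667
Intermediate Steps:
p(h, I) = -7 + h²/(3*I) (p(h, I) = -7 + ((h/I)*h)/3 = -7 + (h²/I)/3 = -7 + h²/(3*I))
(26 - 33)*p(5, -5) = (26 - 33)*(-7 + (⅓)*5²/(-5)) = -7*(-7 + (⅓)*(-⅕)*25) = -7*(-7 - 5/3) = -7*(-26/3) = 182/3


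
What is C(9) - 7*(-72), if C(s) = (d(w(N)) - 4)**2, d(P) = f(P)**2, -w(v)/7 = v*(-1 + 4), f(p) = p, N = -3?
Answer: 15721729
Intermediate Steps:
w(v) = -21*v (w(v) = -7*v*(-1 + 4) = -7*v*3 = -21*v)
d(P) = P**2
C(s) = 15721225 (C(s) = ((-21*(-3))**2 - 4)**2 = (63**2 - 4)**2 = (3969 - 4)**2 = 3965**2 = 15721225)
C(9) - 7*(-72) = 15721225 - 7*(-72) = 15721225 + 504 = 15721729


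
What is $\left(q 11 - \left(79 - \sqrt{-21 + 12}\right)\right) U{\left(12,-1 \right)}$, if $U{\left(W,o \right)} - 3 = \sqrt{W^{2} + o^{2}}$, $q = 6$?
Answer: $- \left(3 + \sqrt{145}\right) \left(13 - 3 i\right) \approx -195.54 + 45.125 i$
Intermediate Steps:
$U{\left(W,o \right)} = 3 + \sqrt{W^{2} + o^{2}}$
$\left(q 11 - \left(79 - \sqrt{-21 + 12}\right)\right) U{\left(12,-1 \right)} = \left(6 \cdot 11 - \left(79 - \sqrt{-21 + 12}\right)\right) \left(3 + \sqrt{12^{2} + \left(-1\right)^{2}}\right) = \left(66 - \left(79 - \sqrt{-9}\right)\right) \left(3 + \sqrt{144 + 1}\right) = \left(66 - \left(79 - 3 i\right)\right) \left(3 + \sqrt{145}\right) = \left(-13 + 3 i\right) \left(3 + \sqrt{145}\right)$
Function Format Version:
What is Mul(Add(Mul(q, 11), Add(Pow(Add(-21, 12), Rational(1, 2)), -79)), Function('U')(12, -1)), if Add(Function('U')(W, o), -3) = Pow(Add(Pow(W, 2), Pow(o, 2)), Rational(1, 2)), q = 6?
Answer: Mul(-1, Add(3, Pow(145, Rational(1, 2))), Add(13, Mul(-3, I))) ≈ Add(-195.54, Mul(45.125, I))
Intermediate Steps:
Function('U')(W, o) = Add(3, Pow(Add(Pow(W, 2), Pow(o, 2)), Rational(1, 2)))
Mul(Add(Mul(q, 11), Add(Pow(Add(-21, 12), Rational(1, 2)), -79)), Function('U')(12, -1)) = Mul(Add(Mul(6, 11), Add(Pow(Add(-21, 12), Rational(1, 2)), -79)), Add(3, Pow(Add(Pow(12, 2), Pow(-1, 2)), Rational(1, 2)))) = Mul(Add(66, Add(Pow(-9, Rational(1, 2)), -79)), Add(3, Pow(Add(144, 1), Rational(1, 2)))) = Mul(Add(66, Add(Mul(3, I), -79)), Add(3, Pow(145, Rational(1, 2)))) = Mul(Add(66, Add(-79, Mul(3, I))), Add(3, Pow(145, Rational(1, 2)))) = Mul(Add(-13, Mul(3, I)), Add(3, Pow(145, Rational(1, 2))))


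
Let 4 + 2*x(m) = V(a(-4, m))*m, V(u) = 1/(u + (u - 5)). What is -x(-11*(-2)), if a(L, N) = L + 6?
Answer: 13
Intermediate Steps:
a(L, N) = 6 + L
V(u) = 1/(-5 + 2*u) (V(u) = 1/(u + (-5 + u)) = 1/(-5 + 2*u))
x(m) = -2 - m/2 (x(m) = -2 + (m/(-5 + 2*(6 - 4)))/2 = -2 + (m/(-5 + 2*2))/2 = -2 + (m/(-5 + 4))/2 = -2 + (m/(-1))/2 = -2 + (-m)/2 = -2 - m/2)
-x(-11*(-2)) = -(-2 - (-11)*(-2)/2) = -(-2 - ½*22) = -(-2 - 11) = -1*(-13) = 13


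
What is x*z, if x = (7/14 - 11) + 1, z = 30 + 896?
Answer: -8797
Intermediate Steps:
z = 926
x = -19/2 (x = (7*(1/14) - 11) + 1 = (1/2 - 11) + 1 = -21/2 + 1 = -19/2 ≈ -9.5000)
x*z = -19/2*926 = -8797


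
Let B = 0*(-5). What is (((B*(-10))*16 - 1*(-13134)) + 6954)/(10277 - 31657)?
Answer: -5022/5345 ≈ -0.93957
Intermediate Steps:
B = 0
(((B*(-10))*16 - 1*(-13134)) + 6954)/(10277 - 31657) = (((0*(-10))*16 - 1*(-13134)) + 6954)/(10277 - 31657) = ((0*16 + 13134) + 6954)/(-21380) = ((0 + 13134) + 6954)*(-1/21380) = (13134 + 6954)*(-1/21380) = 20088*(-1/21380) = -5022/5345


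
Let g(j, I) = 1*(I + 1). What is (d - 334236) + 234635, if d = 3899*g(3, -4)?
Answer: -111298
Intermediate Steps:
g(j, I) = 1 + I (g(j, I) = 1*(1 + I) = 1 + I)
d = -11697 (d = 3899*(1 - 4) = 3899*(-3) = -11697)
(d - 334236) + 234635 = (-11697 - 334236) + 234635 = -345933 + 234635 = -111298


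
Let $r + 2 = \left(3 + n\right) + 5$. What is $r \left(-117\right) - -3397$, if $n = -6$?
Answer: $3397$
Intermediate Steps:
$r = 0$ ($r = -2 + \left(\left(3 - 6\right) + 5\right) = -2 + \left(-3 + 5\right) = -2 + 2 = 0$)
$r \left(-117\right) - -3397 = 0 \left(-117\right) - -3397 = 0 + 3397 = 3397$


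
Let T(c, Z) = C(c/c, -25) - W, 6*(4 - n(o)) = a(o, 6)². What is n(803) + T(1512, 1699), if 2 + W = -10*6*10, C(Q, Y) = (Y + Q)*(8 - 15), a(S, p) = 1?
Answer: 4643/6 ≈ 773.83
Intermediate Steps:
C(Q, Y) = -7*Q - 7*Y (C(Q, Y) = (Q + Y)*(-7) = -7*Q - 7*Y)
W = -602 (W = -2 - 10*6*10 = -2 - 60*10 = -2 - 600 = -602)
n(o) = 23/6 (n(o) = 4 - ⅙*1² = 4 - ⅙*1 = 4 - ⅙ = 23/6)
T(c, Z) = 770 (T(c, Z) = (-7*c/c - 7*(-25)) - 1*(-602) = (-7*1 + 175) + 602 = (-7 + 175) + 602 = 168 + 602 = 770)
n(803) + T(1512, 1699) = 23/6 + 770 = 4643/6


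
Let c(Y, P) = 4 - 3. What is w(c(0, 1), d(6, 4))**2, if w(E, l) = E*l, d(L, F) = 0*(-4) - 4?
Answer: 16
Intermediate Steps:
d(L, F) = -4 (d(L, F) = 0 - 4 = -4)
c(Y, P) = 1
w(c(0, 1), d(6, 4))**2 = (1*(-4))**2 = (-4)**2 = 16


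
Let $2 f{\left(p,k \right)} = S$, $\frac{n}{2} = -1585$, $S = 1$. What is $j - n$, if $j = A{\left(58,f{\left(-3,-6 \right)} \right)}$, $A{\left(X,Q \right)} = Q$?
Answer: $\frac{6341}{2} \approx 3170.5$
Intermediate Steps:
$n = -3170$ ($n = 2 \left(-1585\right) = -3170$)
$f{\left(p,k \right)} = \frac{1}{2}$ ($f{\left(p,k \right)} = \frac{1}{2} \cdot 1 = \frac{1}{2}$)
$j = \frac{1}{2} \approx 0.5$
$j - n = \frac{1}{2} - -3170 = \frac{1}{2} + 3170 = \frac{6341}{2}$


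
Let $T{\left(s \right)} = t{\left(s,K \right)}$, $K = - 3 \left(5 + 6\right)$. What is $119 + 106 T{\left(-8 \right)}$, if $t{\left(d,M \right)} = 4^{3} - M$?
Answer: $10401$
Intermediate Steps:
$K = -33$ ($K = \left(-3\right) 11 = -33$)
$t{\left(d,M \right)} = 64 - M$
$T{\left(s \right)} = 97$ ($T{\left(s \right)} = 64 - -33 = 64 + 33 = 97$)
$119 + 106 T{\left(-8 \right)} = 119 + 106 \cdot 97 = 119 + 10282 = 10401$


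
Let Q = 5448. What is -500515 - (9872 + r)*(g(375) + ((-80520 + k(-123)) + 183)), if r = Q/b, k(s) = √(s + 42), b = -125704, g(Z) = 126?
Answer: 12434309717410/15713 - 1396062495*I/15713 ≈ 7.9134e+8 - 88848.0*I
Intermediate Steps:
k(s) = √(42 + s)
r = -681/15713 (r = 5448/(-125704) = 5448*(-1/125704) = -681/15713 ≈ -0.043340)
-500515 - (9872 + r)*(g(375) + ((-80520 + k(-123)) + 183)) = -500515 - (9872 - 681/15713)*(126 + ((-80520 + √(42 - 123)) + 183)) = -500515 - 155118055*(126 + ((-80520 + √(-81)) + 183))/15713 = -500515 - 155118055*(126 + ((-80520 + 9*I) + 183))/15713 = -500515 - 155118055*(126 + (-80337 + 9*I))/15713 = -500515 - 155118055*(-80211 + 9*I)/15713 = -500515 - (-12442174309605/15713 + 1396062495*I/15713) = -500515 + (12442174309605/15713 - 1396062495*I/15713) = 12434309717410/15713 - 1396062495*I/15713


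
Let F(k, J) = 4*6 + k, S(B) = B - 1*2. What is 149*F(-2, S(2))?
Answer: 3278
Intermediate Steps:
S(B) = -2 + B (S(B) = B - 2 = -2 + B)
F(k, J) = 24 + k
149*F(-2, S(2)) = 149*(24 - 2) = 149*22 = 3278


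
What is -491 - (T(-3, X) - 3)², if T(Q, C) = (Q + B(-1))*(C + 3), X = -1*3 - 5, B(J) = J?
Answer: -780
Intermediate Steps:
X = -8 (X = -3 - 5 = -8)
T(Q, C) = (-1 + Q)*(3 + C) (T(Q, C) = (Q - 1)*(C + 3) = (-1 + Q)*(3 + C))
-491 - (T(-3, X) - 3)² = -491 - ((-3 - 1*(-8) + 3*(-3) - 8*(-3)) - 3)² = -491 - ((-3 + 8 - 9 + 24) - 3)² = -491 - (20 - 3)² = -491 - 1*17² = -491 - 1*289 = -491 - 289 = -780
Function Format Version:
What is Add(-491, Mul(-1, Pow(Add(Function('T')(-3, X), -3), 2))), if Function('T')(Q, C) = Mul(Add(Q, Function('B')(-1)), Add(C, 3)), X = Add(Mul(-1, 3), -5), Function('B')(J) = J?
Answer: -780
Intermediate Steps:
X = -8 (X = Add(-3, -5) = -8)
Function('T')(Q, C) = Mul(Add(-1, Q), Add(3, C)) (Function('T')(Q, C) = Mul(Add(Q, -1), Add(C, 3)) = Mul(Add(-1, Q), Add(3, C)))
Add(-491, Mul(-1, Pow(Add(Function('T')(-3, X), -3), 2))) = Add(-491, Mul(-1, Pow(Add(Add(-3, Mul(-1, -8), Mul(3, -3), Mul(-8, -3)), -3), 2))) = Add(-491, Mul(-1, Pow(Add(Add(-3, 8, -9, 24), -3), 2))) = Add(-491, Mul(-1, Pow(Add(20, -3), 2))) = Add(-491, Mul(-1, Pow(17, 2))) = Add(-491, Mul(-1, 289)) = Add(-491, -289) = -780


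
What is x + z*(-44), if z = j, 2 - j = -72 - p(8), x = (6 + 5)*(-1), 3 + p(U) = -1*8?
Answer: -2783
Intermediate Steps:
p(U) = -11 (p(U) = -3 - 1*8 = -3 - 8 = -11)
x = -11 (x = 11*(-1) = -11)
j = 63 (j = 2 - (-72 - 1*(-11)) = 2 - (-72 + 11) = 2 - 1*(-61) = 2 + 61 = 63)
z = 63
x + z*(-44) = -11 + 63*(-44) = -11 - 2772 = -2783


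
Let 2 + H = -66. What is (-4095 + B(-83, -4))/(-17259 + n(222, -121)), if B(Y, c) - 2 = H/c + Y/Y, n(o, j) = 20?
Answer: 4075/17239 ≈ 0.23638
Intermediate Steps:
H = -68 (H = -2 - 66 = -68)
B(Y, c) = 3 - 68/c (B(Y, c) = 2 + (-68/c + Y/Y) = 2 + (-68/c + 1) = 2 + (1 - 68/c) = 3 - 68/c)
(-4095 + B(-83, -4))/(-17259 + n(222, -121)) = (-4095 + (3 - 68/(-4)))/(-17259 + 20) = (-4095 + (3 - 68*(-¼)))/(-17239) = (-4095 + (3 + 17))*(-1/17239) = (-4095 + 20)*(-1/17239) = -4075*(-1/17239) = 4075/17239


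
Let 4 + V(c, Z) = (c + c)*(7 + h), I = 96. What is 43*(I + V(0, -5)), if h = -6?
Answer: 3956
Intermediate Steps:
V(c, Z) = -4 + 2*c (V(c, Z) = -4 + (c + c)*(7 - 6) = -4 + (2*c)*1 = -4 + 2*c)
43*(I + V(0, -5)) = 43*(96 + (-4 + 2*0)) = 43*(96 + (-4 + 0)) = 43*(96 - 4) = 43*92 = 3956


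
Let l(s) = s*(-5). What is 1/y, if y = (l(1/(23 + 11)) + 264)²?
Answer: 1156/80478841 ≈ 1.4364e-5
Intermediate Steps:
l(s) = -5*s
y = 80478841/1156 (y = (-5/(23 + 11) + 264)² = (-5/34 + 264)² = (8971/34)² = 80478841/1156 ≈ 69618.)
1/y = 1/(80478841/1156) = 1156/80478841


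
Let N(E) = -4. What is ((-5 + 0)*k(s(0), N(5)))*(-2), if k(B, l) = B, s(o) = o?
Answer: 0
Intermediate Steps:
((-5 + 0)*k(s(0), N(5)))*(-2) = ((-5 + 0)*0)*(-2) = -5*0*(-2) = 0*(-2) = 0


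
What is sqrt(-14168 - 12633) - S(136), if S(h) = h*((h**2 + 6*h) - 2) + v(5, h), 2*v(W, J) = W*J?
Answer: -2626500 + I*sqrt(26801) ≈ -2.6265e+6 + 163.71*I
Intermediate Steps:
v(W, J) = J*W/2 (v(W, J) = (W*J)/2 = (J*W)/2 = J*W/2)
S(h) = 5*h/2 + h*(-2 + h**2 + 6*h) (S(h) = h*((h**2 + 6*h) - 2) + (1/2)*h*5 = h*(-2 + h**2 + 6*h) + 5*h/2 = 5*h/2 + h*(-2 + h**2 + 6*h))
sqrt(-14168 - 12633) - S(136) = sqrt(-14168 - 12633) - 136*(1/2 + 136**2 + 6*136) = sqrt(-26801) - 136*(1/2 + 18496 + 816) = I*sqrt(26801) - 136*38625/2 = I*sqrt(26801) - 1*2626500 = I*sqrt(26801) - 2626500 = -2626500 + I*sqrt(26801)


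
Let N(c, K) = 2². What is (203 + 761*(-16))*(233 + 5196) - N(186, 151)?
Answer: -65001421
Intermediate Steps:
N(c, K) = 4
(203 + 761*(-16))*(233 + 5196) - N(186, 151) = (203 + 761*(-16))*(233 + 5196) - 1*4 = (203 - 12176)*5429 - 4 = -11973*5429 - 4 = -65001417 - 4 = -65001421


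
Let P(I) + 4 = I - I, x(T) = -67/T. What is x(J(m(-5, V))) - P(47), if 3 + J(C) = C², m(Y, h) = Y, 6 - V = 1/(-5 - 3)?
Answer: 21/22 ≈ 0.95455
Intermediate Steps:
V = 49/8 (V = 6 - 1/(-5 - 3) = 6 - 1/(-8) = 6 - 1*(-⅛) = 6 + ⅛ = 49/8 ≈ 6.1250)
J(C) = -3 + C²
P(I) = -4 (P(I) = -4 + (I - I) = -4 + 0 = -4)
x(J(m(-5, V))) - P(47) = -67/(-3 + (-5)²) - 1*(-4) = -67/(-3 + 25) + 4 = -67/22 + 4 = 21/22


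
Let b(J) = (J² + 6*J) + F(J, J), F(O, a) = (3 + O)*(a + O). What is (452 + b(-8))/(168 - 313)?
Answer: -548/145 ≈ -3.7793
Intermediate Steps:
F(O, a) = (3 + O)*(O + a)
b(J) = 3*J² + 12*J (b(J) = (J² + 6*J) + (J² + 3*J + 3*J + J*J) = (J² + 6*J) + (J² + 3*J + 3*J + J²) = (J² + 6*J) + (2*J² + 6*J) = 3*J² + 12*J)
(452 + b(-8))/(168 - 313) = (452 + 3*(-8)*(4 - 8))/(168 - 313) = (452 + 3*(-8)*(-4))/(-145) = (452 + 96)*(-1/145) = 548*(-1/145) = -548/145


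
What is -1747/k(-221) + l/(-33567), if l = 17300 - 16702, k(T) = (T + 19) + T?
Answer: 19462865/4732947 ≈ 4.1122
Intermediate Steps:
k(T) = 19 + 2*T (k(T) = (19 + T) + T = 19 + 2*T)
l = 598
-1747/k(-221) + l/(-33567) = -1747/(19 + 2*(-221)) + 598/(-33567) = -1747/(19 - 442) + 598*(-1/33567) = -1747/(-423) - 598/33567 = -1747*(-1/423) - 598/33567 = 1747/423 - 598/33567 = 19462865/4732947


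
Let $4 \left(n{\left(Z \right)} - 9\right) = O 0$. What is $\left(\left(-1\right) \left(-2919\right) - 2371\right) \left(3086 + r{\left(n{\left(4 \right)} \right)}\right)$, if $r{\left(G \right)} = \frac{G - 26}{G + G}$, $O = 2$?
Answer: $\frac{15215494}{9} \approx 1.6906 \cdot 10^{6}$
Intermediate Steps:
$n{\left(Z \right)} = 9$ ($n{\left(Z \right)} = 9 + \frac{2 \cdot 0}{4} = 9 + \frac{1}{4} \cdot 0 = 9 + 0 = 9$)
$r{\left(G \right)} = \frac{-26 + G}{2 G}$
$\left(\left(-1\right) \left(-2919\right) - 2371\right) \left(3086 + r{\left(n{\left(4 \right)} \right)}\right) = \left(\left(-1\right) \left(-2919\right) - 2371\right) \left(3086 + \frac{-26 + 9}{2 \cdot 9}\right) = \left(2919 - 2371\right) \left(3086 + \frac{1}{2} \cdot \frac{1}{9} \left(-17\right)\right) = 548 \left(3086 - \frac{17}{18}\right) = 548 \cdot \frac{55531}{18} = \frac{15215494}{9}$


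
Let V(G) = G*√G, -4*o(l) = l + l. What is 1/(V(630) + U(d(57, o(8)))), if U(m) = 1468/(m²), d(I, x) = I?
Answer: -1192383/659874094972994 + 9975420945*√70/1319748189945988 ≈ 6.3238e-5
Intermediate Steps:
o(l) = -l/2 (o(l) = -(l + l)/4 = -l/2)
V(G) = G^(3/2)
U(m) = 1468/m²
1/(V(630) + U(d(57, o(8)))) = 1/(630^(3/2) + 1468/57²) = 1/(1890*√70 + 1468*(1/3249)) = 1/(1890*√70 + 1468/3249) = 1/(1468/3249 + 1890*√70)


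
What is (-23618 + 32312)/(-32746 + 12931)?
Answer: -2898/6605 ≈ -0.43876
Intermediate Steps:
(-23618 + 32312)/(-32746 + 12931) = 8694/(-19815) = 8694*(-1/19815) = -2898/6605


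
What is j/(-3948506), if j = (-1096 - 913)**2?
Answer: -4036081/3948506 ≈ -1.0222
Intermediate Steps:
j = 4036081 (j = (-2009)**2 = 4036081)
j/(-3948506) = 4036081/(-3948506) = 4036081*(-1/3948506) = -4036081/3948506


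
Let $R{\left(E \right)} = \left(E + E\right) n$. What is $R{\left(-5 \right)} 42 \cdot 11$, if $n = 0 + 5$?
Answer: $-23100$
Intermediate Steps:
$n = 5$
$R{\left(E \right)} = 10 E$ ($R{\left(E \right)} = \left(E + E\right) 5 = 2 E 5 = 10 E$)
$R{\left(-5 \right)} 42 \cdot 11 = 10 \left(-5\right) 42 \cdot 11 = \left(-50\right) 42 \cdot 11 = \left(-2100\right) 11 = -23100$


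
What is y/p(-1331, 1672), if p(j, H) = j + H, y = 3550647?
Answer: 114537/11 ≈ 10412.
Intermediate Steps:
p(j, H) = H + j
y/p(-1331, 1672) = 3550647/(1672 - 1331) = 3550647/341 = 3550647*(1/341) = 114537/11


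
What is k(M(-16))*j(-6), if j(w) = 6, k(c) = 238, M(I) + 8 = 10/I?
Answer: 1428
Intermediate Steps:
M(I) = -8 + 10/I
k(M(-16))*j(-6) = 238*6 = 1428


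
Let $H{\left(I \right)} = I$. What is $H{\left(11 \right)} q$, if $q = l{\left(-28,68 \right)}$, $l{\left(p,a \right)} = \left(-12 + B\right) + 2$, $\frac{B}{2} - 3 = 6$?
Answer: $88$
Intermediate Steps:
$B = 18$ ($B = 6 + 2 \cdot 6 = 6 + 12 = 18$)
$l{\left(p,a \right)} = 8$ ($l{\left(p,a \right)} = \left(-12 + 18\right) + 2 = 6 + 2 = 8$)
$q = 8$
$H{\left(11 \right)} q = 11 \cdot 8 = 88$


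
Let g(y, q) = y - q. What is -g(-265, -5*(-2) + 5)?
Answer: 280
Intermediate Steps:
-g(-265, -5*(-2) + 5) = -(-265 - (-5*(-2) + 5)) = -(-265 - (10 + 5)) = -(-265 - 1*15) = -(-265 - 15) = -1*(-280) = 280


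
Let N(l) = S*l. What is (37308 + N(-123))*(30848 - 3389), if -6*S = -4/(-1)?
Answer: 1026692010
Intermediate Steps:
S = -⅔ (S = -(-2)/(3*(-1)) = -(-2)*(-1)/3 = -⅙*4 = -⅔ ≈ -0.66667)
N(l) = -2*l/3
(37308 + N(-123))*(30848 - 3389) = (37308 - ⅔*(-123))*(30848 - 3389) = (37308 + 82)*27459 = 37390*27459 = 1026692010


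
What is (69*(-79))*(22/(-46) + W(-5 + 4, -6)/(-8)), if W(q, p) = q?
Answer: 15405/8 ≈ 1925.6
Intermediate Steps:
(69*(-79))*(22/(-46) + W(-5 + 4, -6)/(-8)) = (69*(-79))*(22/(-46) + (-5 + 4)/(-8)) = -5451*(22*(-1/46) - 1*(-⅛)) = -5451*(-11/23 + ⅛) = -5451*(-65/184) = 15405/8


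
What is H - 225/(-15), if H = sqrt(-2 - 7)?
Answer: 15 + 3*I ≈ 15.0 + 3.0*I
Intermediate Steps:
H = 3*I (H = sqrt(-9) = 3*I ≈ 3.0*I)
H - 225/(-15) = 3*I - 225/(-15) = 3*I - 225*(-1)/15 = 3*I - 15*(-1) = 3*I + 15 = 15 + 3*I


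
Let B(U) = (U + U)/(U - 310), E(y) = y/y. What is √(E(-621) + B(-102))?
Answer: √15862/103 ≈ 1.2228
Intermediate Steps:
E(y) = 1
B(U) = 2*U/(-310 + U) (B(U) = (2*U)/(-310 + U) = 2*U/(-310 + U))
√(E(-621) + B(-102)) = √(1 + 2*(-102)/(-310 - 102)) = √(1 + 2*(-102)/(-412)) = √(1 + 2*(-102)*(-1/412)) = √(1 + 51/103) = √(154/103) = √15862/103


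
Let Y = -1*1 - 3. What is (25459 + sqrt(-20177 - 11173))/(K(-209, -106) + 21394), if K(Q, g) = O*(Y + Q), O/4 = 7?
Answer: 25459/15430 + I*sqrt(1254)/3086 ≈ 1.65 + 0.011475*I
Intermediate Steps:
O = 28 (O = 4*7 = 28)
Y = -4 (Y = -1 - 3 = -4)
K(Q, g) = -112 + 28*Q (K(Q, g) = 28*(-4 + Q) = -112 + 28*Q)
(25459 + sqrt(-20177 - 11173))/(K(-209, -106) + 21394) = (25459 + sqrt(-20177 - 11173))/((-112 + 28*(-209)) + 21394) = (25459 + sqrt(-31350))/((-112 - 5852) + 21394) = (25459 + 5*I*sqrt(1254))/(-5964 + 21394) = (25459 + 5*I*sqrt(1254))/15430 = (25459 + 5*I*sqrt(1254))*(1/15430) = 25459/15430 + I*sqrt(1254)/3086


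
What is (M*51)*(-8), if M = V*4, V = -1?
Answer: 1632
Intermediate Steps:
M = -4 (M = -1*4 = -4)
(M*51)*(-8) = -4*51*(-8) = -204*(-8) = 1632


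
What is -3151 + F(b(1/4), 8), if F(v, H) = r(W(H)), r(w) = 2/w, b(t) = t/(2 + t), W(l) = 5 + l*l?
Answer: -217417/69 ≈ -3151.0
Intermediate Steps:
W(l) = 5 + l**2
F(v, H) = 2/(5 + H**2)
-3151 + F(b(1/4), 8) = -3151 + 2/(5 + 8**2) = -3151 + 2/(5 + 64) = -3151 + 2/69 = -217417/69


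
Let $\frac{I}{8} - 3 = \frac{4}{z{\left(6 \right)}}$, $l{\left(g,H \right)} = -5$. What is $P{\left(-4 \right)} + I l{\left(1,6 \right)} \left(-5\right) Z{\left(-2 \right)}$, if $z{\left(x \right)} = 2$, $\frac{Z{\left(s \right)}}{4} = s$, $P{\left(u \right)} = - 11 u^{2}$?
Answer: $-8176$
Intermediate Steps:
$Z{\left(s \right)} = 4 s$
$I = 40$ ($I = 24 + 8 \cdot \frac{4}{2} = 24 + 8 \cdot 4 \cdot \frac{1}{2} = 24 + 8 \cdot 2 = 24 + 16 = 40$)
$P{\left(-4 \right)} + I l{\left(1,6 \right)} \left(-5\right) Z{\left(-2 \right)} = - 11 \left(-4\right)^{2} + 40 \left(-5\right) \left(-5\right) 4 \left(-2\right) = \left(-11\right) 16 + \left(-200\right) \left(-5\right) \left(-8\right) = -176 + 1000 \left(-8\right) = -176 - 8000 = -8176$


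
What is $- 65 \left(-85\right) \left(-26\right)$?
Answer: $-143650$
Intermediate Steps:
$- 65 \left(-85\right) \left(-26\right) = - \left(-5525\right) \left(-26\right) = \left(-1\right) 143650 = -143650$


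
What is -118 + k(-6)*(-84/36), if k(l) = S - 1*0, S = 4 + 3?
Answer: -403/3 ≈ -134.33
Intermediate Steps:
S = 7
k(l) = 7 (k(l) = 7 - 1*0 = 7 + 0 = 7)
-118 + k(-6)*(-84/36) = -118 + 7*(-84/36) = -118 + 7*(-84*1/36) = -118 + 7*(-7/3) = -118 - 49/3 = -403/3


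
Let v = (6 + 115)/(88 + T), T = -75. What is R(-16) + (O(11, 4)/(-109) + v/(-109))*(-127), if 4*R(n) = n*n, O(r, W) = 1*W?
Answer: 112659/1417 ≈ 79.505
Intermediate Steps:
O(r, W) = W
R(n) = n²/4 (R(n) = (n*n)/4 = n²/4)
v = 121/13 (v = (6 + 115)/(88 - 75) = 121/13 ≈ 9.3077)
R(-16) + (O(11, 4)/(-109) + v/(-109))*(-127) = (¼)*(-16)² + (4/(-109) + (121/13)/(-109))*(-127) = (¼)*256 + (4*(-1/109) + (121/13)*(-1/109))*(-127) = 64 + (-4/109 - 121/1417)*(-127) = 64 - 173/1417*(-127) = 64 + 21971/1417 = 112659/1417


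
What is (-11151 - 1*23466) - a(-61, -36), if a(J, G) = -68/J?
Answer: -2111705/61 ≈ -34618.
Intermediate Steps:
(-11151 - 1*23466) - a(-61, -36) = (-11151 - 1*23466) - (-68)/(-61) = (-11151 - 23466) - (-68)*(-1)/61 = -34617 - 1*68/61 = -34617 - 68/61 = -2111705/61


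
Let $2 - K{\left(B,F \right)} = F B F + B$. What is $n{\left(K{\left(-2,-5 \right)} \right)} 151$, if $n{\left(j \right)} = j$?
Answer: $8154$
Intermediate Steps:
$K{\left(B,F \right)} = 2 - B - B F^{2}$ ($K{\left(B,F \right)} = 2 - \left(F B F + B\right) = 2 - \left(B F F + B\right) = 2 - \left(B F^{2} + B\right) = 2 - \left(B + B F^{2}\right) = 2 - B - B F^{2}$)
$n{\left(K{\left(-2,-5 \right)} \right)} 151 = \left(2 - -2 - - 2 \left(-5\right)^{2}\right) 151 = \left(2 + 2 - \left(-2\right) 25\right) 151 = \left(2 + 2 + 50\right) 151 = 54 \cdot 151 = 8154$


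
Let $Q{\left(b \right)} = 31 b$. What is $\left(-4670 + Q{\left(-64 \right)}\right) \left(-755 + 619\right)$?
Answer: $904944$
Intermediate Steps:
$\left(-4670 + Q{\left(-64 \right)}\right) \left(-755 + 619\right) = \left(-4670 + 31 \left(-64\right)\right) \left(-755 + 619\right) = \left(-4670 - 1984\right) \left(-136\right) = \left(-6654\right) \left(-136\right) = 904944$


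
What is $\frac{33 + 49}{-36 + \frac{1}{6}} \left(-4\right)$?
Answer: $\frac{1968}{215} \approx 9.1535$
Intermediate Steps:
$\frac{33 + 49}{-36 + \frac{1}{6}} \left(-4\right) = \frac{82}{-36 + \frac{1}{6}} \left(-4\right) = \frac{82}{- \frac{215}{6}} \left(-4\right) = 82 \left(- \frac{6}{215}\right) \left(-4\right) = \left(- \frac{492}{215}\right) \left(-4\right) = \frac{1968}{215}$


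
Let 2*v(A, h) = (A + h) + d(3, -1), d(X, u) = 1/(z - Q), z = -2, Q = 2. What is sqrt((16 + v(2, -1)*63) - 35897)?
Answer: I*sqrt(573718)/4 ≈ 189.36*I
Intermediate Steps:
d(X, u) = -1/4 (d(X, u) = 1/(-2 - 1*2) = 1/(-2 - 2) = 1/(-4) = -1/4)
v(A, h) = -1/8 + A/2 + h/2 (v(A, h) = ((A + h) - 1/4)/2 = (-1/4 + A + h)/2 = -1/8 + A/2 + h/2)
sqrt((16 + v(2, -1)*63) - 35897) = sqrt((16 + (-1/8 + (1/2)*2 + (1/2)*(-1))*63) - 35897) = sqrt((16 + (-1/8 + 1 - 1/2)*63) - 35897) = sqrt((16 + (3/8)*63) - 35897) = sqrt((16 + 189/8) - 35897) = sqrt(317/8 - 35897) = sqrt(-286859/8) = I*sqrt(573718)/4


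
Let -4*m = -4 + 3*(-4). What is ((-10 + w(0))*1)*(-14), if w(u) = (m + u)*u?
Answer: 140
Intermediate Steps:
m = 4 (m = -(-4 + 3*(-4))/4 = -(-4 - 12)/4 = -¼*(-16) = 4)
w(u) = u*(4 + u) (w(u) = (4 + u)*u = u*(4 + u))
((-10 + w(0))*1)*(-14) = ((-10 + 0*(4 + 0))*1)*(-14) = ((-10 + 0*4)*1)*(-14) = ((-10 + 0)*1)*(-14) = -10*1*(-14) = -10*(-14) = 140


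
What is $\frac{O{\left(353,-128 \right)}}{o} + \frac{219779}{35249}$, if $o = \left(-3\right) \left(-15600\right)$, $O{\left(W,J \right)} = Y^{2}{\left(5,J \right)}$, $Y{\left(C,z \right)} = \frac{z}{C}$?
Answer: $\frac{16107434351}{2577583125} \approx 6.249$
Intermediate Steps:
$O{\left(W,J \right)} = \frac{J^{2}}{25}$ ($O{\left(W,J \right)} = \left(\frac{J}{5}\right)^{2} = \frac{J^{2}}{25}$)
$o = 46800$
$\frac{O{\left(353,-128 \right)}}{o} + \frac{219779}{35249} = \frac{\frac{1}{25} \left(-128\right)^{2}}{46800} + \frac{219779}{35249} = \frac{1}{25} \cdot 16384 \cdot \frac{1}{46800} + 219779 \cdot \frac{1}{35249} = \frac{16384}{25} \cdot \frac{1}{46800} + \frac{219779}{35249} = \frac{1024}{73125} + \frac{219779}{35249} = \frac{16107434351}{2577583125}$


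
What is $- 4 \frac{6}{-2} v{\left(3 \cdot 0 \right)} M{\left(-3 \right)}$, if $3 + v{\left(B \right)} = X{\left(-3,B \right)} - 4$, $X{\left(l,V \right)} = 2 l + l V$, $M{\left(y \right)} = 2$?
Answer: $-312$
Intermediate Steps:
$X{\left(l,V \right)} = 2 l + V l$
$v{\left(B \right)} = -13 - 3 B$ ($v{\left(B \right)} = -3 - \left(4 + 3 \left(2 + B\right)\right) = -3 - \left(10 + 3 B\right) = -13 - 3 B$)
$- 4 \frac{6}{-2} v{\left(3 \cdot 0 \right)} M{\left(-3 \right)} = - 4 \frac{6}{-2} \left(-13 - 3 \cdot 3 \cdot 0\right) 2 = - 4 \cdot 6 \left(- \frac{1}{2}\right) \left(-13 - 0\right) 2 = - 4 - 3 \left(-13 + 0\right) 2 = - 4 \left(-3\right) \left(-13\right) 2 = - 4 \cdot 39 \cdot 2 = \left(-4\right) 78 = -312$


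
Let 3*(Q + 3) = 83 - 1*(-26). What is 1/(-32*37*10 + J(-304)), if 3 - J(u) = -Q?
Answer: -3/35411 ≈ -8.4719e-5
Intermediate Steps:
Q = 100/3 (Q = -3 + (83 - 1*(-26))/3 = -3 + (83 + 26)/3 = -3 + (⅓)*109 = -3 + 109/3 = 100/3 ≈ 33.333)
J(u) = 109/3 (J(u) = 3 - (-1)*100/3 = 3 - 1*(-100/3) = 3 + 100/3 = 109/3)
1/(-32*37*10 + J(-304)) = 1/(-32*37*10 + 109/3) = 1/(-1184*10 + 109/3) = 1/(-11840 + 109/3) = 1/(-35411/3) = -3/35411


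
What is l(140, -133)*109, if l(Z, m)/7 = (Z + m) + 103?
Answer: 83930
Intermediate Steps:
l(Z, m) = 721 + 7*Z + 7*m (l(Z, m) = 7*((Z + m) + 103) = 7*(103 + Z + m) = 721 + 7*Z + 7*m)
l(140, -133)*109 = (721 + 7*140 + 7*(-133))*109 = (721 + 980 - 931)*109 = 770*109 = 83930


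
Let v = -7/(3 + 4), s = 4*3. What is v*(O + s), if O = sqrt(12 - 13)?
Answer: -12 - I ≈ -12.0 - 1.0*I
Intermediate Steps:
O = I (O = sqrt(-1) = I ≈ 1.0*I)
s = 12
v = -1 (v = -7/7 = -7*1/7 = -1)
v*(O + s) = -(I + 12) = -(12 + I) = -12 - I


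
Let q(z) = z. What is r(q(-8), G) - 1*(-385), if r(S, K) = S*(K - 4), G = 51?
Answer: 9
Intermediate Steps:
r(S, K) = S*(-4 + K)
r(q(-8), G) - 1*(-385) = -8*(-4 + 51) - 1*(-385) = -8*47 + 385 = -376 + 385 = 9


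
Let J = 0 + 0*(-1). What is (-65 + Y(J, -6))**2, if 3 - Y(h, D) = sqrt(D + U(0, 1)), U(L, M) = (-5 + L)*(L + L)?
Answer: (62 + I*sqrt(6))**2 ≈ 3838.0 + 303.74*I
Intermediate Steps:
J = 0 (J = 0 + 0 = 0)
U(L, M) = 2*L*(-5 + L) (U(L, M) = (-5 + L)*(2*L) = 2*L*(-5 + L))
Y(h, D) = 3 - sqrt(D) (Y(h, D) = 3 - sqrt(D + 2*0*(-5 + 0)) = 3 - sqrt(D + 2*0*(-5)) = 3 - sqrt(D + 0) = 3 - sqrt(D))
(-65 + Y(J, -6))**2 = (-65 + (3 - sqrt(-6)))**2 = (-65 + (3 - I*sqrt(6)))**2 = (-62 - I*sqrt(6))**2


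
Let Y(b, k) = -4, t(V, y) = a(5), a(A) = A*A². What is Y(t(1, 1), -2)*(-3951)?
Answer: 15804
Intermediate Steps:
a(A) = A³
t(V, y) = 125 (t(V, y) = 5³ = 125)
Y(t(1, 1), -2)*(-3951) = -4*(-3951) = 15804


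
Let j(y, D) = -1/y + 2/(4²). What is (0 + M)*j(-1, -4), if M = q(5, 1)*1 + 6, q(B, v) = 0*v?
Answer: 27/4 ≈ 6.7500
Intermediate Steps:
q(B, v) = 0
M = 6 (M = 0*1 + 6 = 0 + 6 = 6)
j(y, D) = ⅛ - 1/y (j(y, D) = -1/y + 2/16 = -1/y + 2*(1/16) = -1/y + ⅛ = ⅛ - 1/y)
(0 + M)*j(-1, -4) = (0 + 6)*((⅛)*(-8 - 1)/(-1)) = 6*((⅛)*(-1)*(-9)) = 6*(9/8) = 27/4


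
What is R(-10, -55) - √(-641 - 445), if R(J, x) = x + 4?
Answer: -51 - I*√1086 ≈ -51.0 - 32.955*I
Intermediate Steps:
R(J, x) = 4 + x
R(-10, -55) - √(-641 - 445) = (4 - 55) - √(-641 - 445) = -51 - √(-1086) = -51 - I*√1086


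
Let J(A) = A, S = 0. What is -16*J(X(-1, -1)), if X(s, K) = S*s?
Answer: 0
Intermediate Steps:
X(s, K) = 0 (X(s, K) = 0*s = 0)
-16*J(X(-1, -1)) = -16*0 = 0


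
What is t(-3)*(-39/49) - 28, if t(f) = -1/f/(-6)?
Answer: -8219/294 ≈ -27.956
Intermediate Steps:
t(f) = 1/(6*f) (t(f) = -1/f*(-⅙) = 1/(6*f))
t(-3)*(-39/49) - 28 = ((⅙)/(-3))*(-39/49) - 28 = ((⅙)*(-⅓))*(-39*1/49) - 28 = -1/18*(-39/49) - 28 = 13/294 - 28 = -8219/294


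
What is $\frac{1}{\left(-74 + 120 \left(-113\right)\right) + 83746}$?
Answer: $\frac{1}{70112} \approx 1.4263 \cdot 10^{-5}$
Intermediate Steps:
$\frac{1}{\left(-74 + 120 \left(-113\right)\right) + 83746} = \frac{1}{\left(-74 - 13560\right) + 83746} = \frac{1}{-13634 + 83746} = \frac{1}{70112}$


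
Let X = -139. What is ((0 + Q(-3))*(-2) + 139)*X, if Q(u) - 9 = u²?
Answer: -14317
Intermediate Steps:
Q(u) = 9 + u²
((0 + Q(-3))*(-2) + 139)*X = ((0 + (9 + (-3)²))*(-2) + 139)*(-139) = ((0 + (9 + 9))*(-2) + 139)*(-139) = ((0 + 18)*(-2) + 139)*(-139) = (18*(-2) + 139)*(-139) = (-36 + 139)*(-139) = 103*(-139) = -14317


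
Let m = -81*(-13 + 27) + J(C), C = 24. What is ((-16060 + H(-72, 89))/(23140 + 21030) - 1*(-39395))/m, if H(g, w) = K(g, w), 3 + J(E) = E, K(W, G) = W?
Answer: -870030509/24580605 ≈ -35.395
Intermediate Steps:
J(E) = -3 + E
H(g, w) = g
m = -1113 (m = -81*(-13 + 27) + (-3 + 24) = -81*14 + 21 = -1134 + 21 = -1113)
((-16060 + H(-72, 89))/(23140 + 21030) - 1*(-39395))/m = ((-16060 - 72)/(23140 + 21030) - 1*(-39395))/(-1113) = (-16132/44170 + 39395)*(-1/1113) = (-16132*1/44170 + 39395)*(-1/1113) = (-8066/22085 + 39395)*(-1/1113) = (870030509/22085)*(-1/1113) = -870030509/24580605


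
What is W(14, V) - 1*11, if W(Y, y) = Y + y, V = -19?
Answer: -16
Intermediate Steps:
W(14, V) - 1*11 = (14 - 19) - 1*11 = -5 - 11 = -16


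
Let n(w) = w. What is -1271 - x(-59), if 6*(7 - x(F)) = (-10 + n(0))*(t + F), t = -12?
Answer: -3479/3 ≈ -1159.7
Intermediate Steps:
x(F) = -13 + 5*F/3 (x(F) = 7 - (-10 + 0)*(-12 + F)/6 = 7 - (-5)*(-12 + F)/3 = 7 - (120 - 10*F)/6 = 7 + (-20 + 5*F/3) = -13 + 5*F/3)
-1271 - x(-59) = -1271 - (-13 + (5/3)*(-59)) = -1271 - (-13 - 295/3) = -1271 - 1*(-334/3) = -1271 + 334/3 = -3479/3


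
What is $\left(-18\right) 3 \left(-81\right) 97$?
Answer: $424278$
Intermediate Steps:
$\left(-18\right) 3 \left(-81\right) 97 = \left(-54\right) \left(-81\right) 97 = 4374 \cdot 97 = 424278$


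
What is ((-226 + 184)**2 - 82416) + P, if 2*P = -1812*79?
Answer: -152226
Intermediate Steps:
P = -71574 (P = (-1812*79)/2 = (1/2)*(-143148) = -71574)
((-226 + 184)**2 - 82416) + P = ((-226 + 184)**2 - 82416) - 71574 = ((-42)**2 - 82416) - 71574 = (1764 - 82416) - 71574 = -80652 - 71574 = -152226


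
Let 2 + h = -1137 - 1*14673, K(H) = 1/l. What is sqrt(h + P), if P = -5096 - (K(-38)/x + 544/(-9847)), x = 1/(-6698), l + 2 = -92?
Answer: I*sqrt(4493580398783063)/462809 ≈ 144.84*I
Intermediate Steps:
l = -94 (l = -2 - 92 = -94)
x = -1/6698 ≈ -0.00014930
K(H) = -1/94 (K(H) = 1/(-94) = -1/94)
P = -2391426699/462809 (P = -5096 - (-1/(94*(-1/6698)) + 544/(-9847)) = -5096 - (-1/94*(-6698) + 544*(-1/9847)) = -5096 - (3349/47 - 544/9847) = -5096 - 1*32952035/462809 = -5096 - 32952035/462809 = -2391426699/462809 ≈ -5167.2)
h = -15812 (h = -2 + (-1137 - 1*14673) = -2 + (-1137 - 14673) = -2 - 15810 = -15812)
sqrt(h + P) = sqrt(-15812 - 2391426699/462809) = sqrt(-9709362607/462809) = I*sqrt(4493580398783063)/462809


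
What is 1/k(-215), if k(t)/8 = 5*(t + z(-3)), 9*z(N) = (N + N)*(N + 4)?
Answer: -3/25880 ≈ -0.00011592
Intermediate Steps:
z(N) = 2*N*(4 + N)/9 (z(N) = ((N + N)*(N + 4))/9 = ((2*N)*(4 + N))/9 = (2*N*(4 + N))/9 = 2*N*(4 + N)/9)
k(t) = -80/3 + 40*t (k(t) = 8*(5*(t + (2/9)*(-3)*(4 - 3))) = 8*(5*(t + (2/9)*(-3)*1)) = 8*(5*(t - 2/3)) = 8*(5*(-2/3 + t)) = 8*(-10/3 + 5*t) = -80/3 + 40*t)
1/k(-215) = 1/(-80/3 + 40*(-215)) = 1/(-80/3 - 8600) = 1/(-25880/3) = -3/25880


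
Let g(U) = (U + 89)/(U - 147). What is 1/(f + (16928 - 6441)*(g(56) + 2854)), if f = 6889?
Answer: 91/2722727002 ≈ 3.3422e-8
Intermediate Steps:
g(U) = (89 + U)/(-147 + U)
1/(f + (16928 - 6441)*(g(56) + 2854)) = 1/(6889 + (16928 - 6441)*((89 + 56)/(-147 + 56) + 2854)) = 1/(6889 + 10487*(145/(-91) + 2854)) = 1/(6889 + 10487*(-1/91*145 + 2854)) = 1/(6889 + 10487*(-145/91 + 2854)) = 1/(6889 + 10487*(259569/91)) = 1/(6889 + 2722100103/91) = 1/(2722727002/91) = 91/2722727002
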